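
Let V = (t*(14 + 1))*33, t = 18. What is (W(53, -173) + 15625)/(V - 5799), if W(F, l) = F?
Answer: 5226/1037 ≈ 5.0395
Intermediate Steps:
V = 8910 (V = (18*(14 + 1))*33 = (18*15)*33 = 270*33 = 8910)
(W(53, -173) + 15625)/(V - 5799) = (53 + 15625)/(8910 - 5799) = 15678/3111 = 15678*(1/3111) = 5226/1037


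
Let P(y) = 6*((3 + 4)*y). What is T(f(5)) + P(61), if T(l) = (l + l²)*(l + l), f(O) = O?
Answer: 2862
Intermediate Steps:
P(y) = 42*y (P(y) = 6*(7*y) = 42*y)
T(l) = 2*l*(l + l²) (T(l) = (l + l²)*(2*l) = 2*l*(l + l²))
T(f(5)) + P(61) = 2*5²*(1 + 5) + 42*61 = 2*25*6 + 2562 = 300 + 2562 = 2862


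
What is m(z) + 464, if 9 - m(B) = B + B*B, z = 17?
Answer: 167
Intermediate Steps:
m(B) = 9 - B - B² (m(B) = 9 - (B + B*B) = 9 - (B + B²) = 9 + (-B - B²) = 9 - B - B²)
m(z) + 464 = (9 - 1*17 - 1*17²) + 464 = (9 - 17 - 1*289) + 464 = (9 - 17 - 289) + 464 = -297 + 464 = 167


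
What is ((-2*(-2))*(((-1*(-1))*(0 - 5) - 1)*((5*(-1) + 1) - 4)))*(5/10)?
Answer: 96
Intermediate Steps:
((-2*(-2))*(((-1*(-1))*(0 - 5) - 1)*((5*(-1) + 1) - 4)))*(5/10) = (4*((1*(-5) - 1)*((-5 + 1) - 4)))*(5*(⅒)) = (4*((-5 - 1)*(-4 - 4)))*(½) = (4*(-6*(-8)))*(½) = (4*48)*(½) = 192*(½) = 96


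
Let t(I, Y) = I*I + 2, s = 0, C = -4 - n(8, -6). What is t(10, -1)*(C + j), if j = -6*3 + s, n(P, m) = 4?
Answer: -2652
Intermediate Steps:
C = -8 (C = -4 - 1*4 = -4 - 4 = -8)
t(I, Y) = 2 + I**2 (t(I, Y) = I**2 + 2 = 2 + I**2)
j = -18 (j = -6*3 + 0 = -18 + 0 = -18)
t(10, -1)*(C + j) = (2 + 10**2)*(-8 - 18) = (2 + 100)*(-26) = 102*(-26) = -2652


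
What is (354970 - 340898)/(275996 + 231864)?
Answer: 3518/126965 ≈ 0.027708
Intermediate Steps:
(354970 - 340898)/(275996 + 231864) = 14072/507860 = 14072*(1/507860) = 3518/126965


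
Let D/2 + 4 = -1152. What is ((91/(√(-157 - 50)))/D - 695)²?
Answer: 534460500610919/1106486208 - 63245*I*√23/79764 ≈ 4.8303e+5 - 3.8026*I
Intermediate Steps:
D = -2312 (D = -8 + 2*(-1152) = -8 - 2304 = -2312)
((91/(√(-157 - 50)))/D - 695)² = ((91/(√(-157 - 50)))/(-2312) - 695)² = ((91/(√(-207)))*(-1/2312) - 695)² = ((91/((3*I*√23)))*(-1/2312) - 695)² = ((91*(-I*√23/69))*(-1/2312) - 695)² = (-91*I*√23/69*(-1/2312) - 695)² = (91*I*√23/159528 - 695)² = (-695 + 91*I*√23/159528)²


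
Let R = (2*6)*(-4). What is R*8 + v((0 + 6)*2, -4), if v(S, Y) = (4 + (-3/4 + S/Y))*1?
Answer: -1535/4 ≈ -383.75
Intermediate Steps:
v(S, Y) = 13/4 + S/Y (v(S, Y) = (4 + (-3*1/4 + S/Y))*1 = (4 + (-3/4 + S/Y))*1 = (13/4 + S/Y)*1 = 13/4 + S/Y)
R = -48 (R = 12*(-4) = -48)
R*8 + v((0 + 6)*2, -4) = -48*8 + (13/4 + ((0 + 6)*2)/(-4)) = -384 + (13/4 + (6*2)*(-1/4)) = -384 + (13/4 + 12*(-1/4)) = -384 + (13/4 - 3) = -384 + 1/4 = -1535/4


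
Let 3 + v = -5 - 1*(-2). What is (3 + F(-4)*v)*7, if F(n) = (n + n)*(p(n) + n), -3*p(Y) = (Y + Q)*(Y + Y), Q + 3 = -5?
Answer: -12075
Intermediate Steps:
Q = -8 (Q = -3 - 5 = -8)
p(Y) = -2*Y*(-8 + Y)/3 (p(Y) = -(Y - 8)*(Y + Y)/3 = -(-8 + Y)*2*Y/3 = -2*Y*(-8 + Y)/3)
F(n) = 2*n*(n + 2*n*(8 - n)/3) (F(n) = (n + n)*(2*n*(8 - n)/3 + n) = (2*n)*(n + 2*n*(8 - n)/3) = 2*n*(n + 2*n*(8 - n)/3))
v = -6 (v = -3 + (-5 - 1*(-2)) = -3 + (-5 + 2) = -3 - 3 = -6)
(3 + F(-4)*v)*7 = (3 + ((⅔)*(-4)²*(19 - 2*(-4)))*(-6))*7 = (3 + ((⅔)*16*(19 + 8))*(-6))*7 = (3 + ((⅔)*16*27)*(-6))*7 = (3 + 288*(-6))*7 = (3 - 1728)*7 = -1725*7 = -12075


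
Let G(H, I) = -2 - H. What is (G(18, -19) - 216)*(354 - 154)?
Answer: -47200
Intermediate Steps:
(G(18, -19) - 216)*(354 - 154) = ((-2 - 1*18) - 216)*(354 - 154) = ((-2 - 18) - 216)*200 = (-20 - 216)*200 = -236*200 = -47200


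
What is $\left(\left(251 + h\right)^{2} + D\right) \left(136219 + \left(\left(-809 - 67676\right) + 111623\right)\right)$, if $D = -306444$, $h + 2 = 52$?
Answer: $-38712952951$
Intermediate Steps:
$h = 50$ ($h = -2 + 52 = 50$)
$\left(\left(251 + h\right)^{2} + D\right) \left(136219 + \left(\left(-809 - 67676\right) + 111623\right)\right) = \left(\left(251 + 50\right)^{2} - 306444\right) \left(136219 + \left(\left(-809 - 67676\right) + 111623\right)\right) = \left(301^{2} - 306444\right) \left(136219 + \left(\left(-809 - 67676\right) + 111623\right)\right) = \left(90601 - 306444\right) \left(136219 + \left(-68485 + 111623\right)\right) = - 215843 \left(136219 + 43138\right) = \left(-215843\right) 179357 = -38712952951$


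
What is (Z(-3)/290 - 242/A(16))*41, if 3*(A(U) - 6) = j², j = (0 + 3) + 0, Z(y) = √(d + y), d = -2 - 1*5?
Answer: -9922/9 + 41*I*√10/290 ≈ -1102.4 + 0.44708*I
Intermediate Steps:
d = -7 (d = -2 - 5 = -7)
Z(y) = √(-7 + y)
j = 3 (j = 3 + 0 = 3)
A(U) = 9 (A(U) = 6 + (⅓)*3² = 6 + (⅓)*9 = 6 + 3 = 9)
(Z(-3)/290 - 242/A(16))*41 = (√(-7 - 3)/290 - 242/9)*41 = (√(-10)*(1/290) - 242*⅑)*41 = ((I*√10)*(1/290) - 242/9)*41 = (I*√10/290 - 242/9)*41 = (-242/9 + I*√10/290)*41 = -9922/9 + 41*I*√10/290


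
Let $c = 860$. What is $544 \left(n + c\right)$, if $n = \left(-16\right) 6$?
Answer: $415616$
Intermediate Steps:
$n = -96$
$544 \left(n + c\right) = 544 \left(-96 + 860\right) = 544 \cdot 764 = 415616$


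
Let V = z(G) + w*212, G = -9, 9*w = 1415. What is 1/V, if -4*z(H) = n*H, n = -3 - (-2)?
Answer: 36/1199839 ≈ 3.0004e-5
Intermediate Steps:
w = 1415/9 (w = (1/9)*1415 = 1415/9 ≈ 157.22)
n = -1 (n = -3 - 1*(-2) = -3 + 2 = -1)
z(H) = H/4 (z(H) = -(-1)*H/4 = H/4)
V = 1199839/36 (V = (1/4)*(-9) + (1415/9)*212 = -9/4 + 299980/9 = 1199839/36 ≈ 33329.)
1/V = 1/(1199839/36) = 36/1199839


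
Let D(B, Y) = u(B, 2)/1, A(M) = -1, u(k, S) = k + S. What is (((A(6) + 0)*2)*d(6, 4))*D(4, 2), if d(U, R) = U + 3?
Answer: -108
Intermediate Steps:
u(k, S) = S + k
d(U, R) = 3 + U
D(B, Y) = 2 + B (D(B, Y) = (2 + B)/1 = (2 + B)*1 = 2 + B)
(((A(6) + 0)*2)*d(6, 4))*D(4, 2) = (((-1 + 0)*2)*(3 + 6))*(2 + 4) = (-1*2*9)*6 = -2*9*6 = -18*6 = -108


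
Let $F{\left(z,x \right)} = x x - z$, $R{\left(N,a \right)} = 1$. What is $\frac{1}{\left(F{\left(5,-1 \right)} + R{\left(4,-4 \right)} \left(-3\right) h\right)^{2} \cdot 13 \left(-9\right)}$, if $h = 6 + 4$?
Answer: $- \frac{1}{135252} \approx -7.3936 \cdot 10^{-6}$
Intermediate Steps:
$h = 10$
$F{\left(z,x \right)} = x^{2} - z$
$\frac{1}{\left(F{\left(5,-1 \right)} + R{\left(4,-4 \right)} \left(-3\right) h\right)^{2} \cdot 13 \left(-9\right)} = \frac{1}{\left(\left(\left(-1\right)^{2} - 5\right) + 1 \left(-3\right) 10\right)^{2} \cdot 13 \left(-9\right)} = \frac{1}{\left(\left(1 - 5\right) - 30\right)^{2} \cdot 13 \left(-9\right)} = \frac{1}{\left(-4 - 30\right)^{2} \cdot 13 \left(-9\right)} = \frac{1}{\left(-34\right)^{2} \cdot 13 \left(-9\right)} = \frac{1}{1156 \cdot 13 \left(-9\right)} = \frac{1}{15028 \left(-9\right)} = \frac{1}{-135252} = - \frac{1}{135252}$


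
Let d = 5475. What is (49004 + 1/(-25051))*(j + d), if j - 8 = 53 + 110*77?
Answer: 365824562494/533 ≈ 6.8635e+8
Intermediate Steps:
j = 8531 (j = 8 + (53 + 110*77) = 8 + (53 + 8470) = 8 + 8523 = 8531)
(49004 + 1/(-25051))*(j + d) = (49004 + 1/(-25051))*(8531 + 5475) = (49004 - 1/25051)*14006 = (1227599203/25051)*14006 = 365824562494/533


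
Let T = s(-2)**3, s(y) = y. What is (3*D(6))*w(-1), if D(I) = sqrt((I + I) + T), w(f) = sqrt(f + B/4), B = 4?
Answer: 0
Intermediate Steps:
w(f) = sqrt(1 + f) (w(f) = sqrt(f + 4/4) = sqrt(f + 4*(1/4)) = sqrt(f + 1) = sqrt(1 + f))
T = -8 (T = (-2)**3 = -8)
D(I) = sqrt(-8 + 2*I) (D(I) = sqrt((I + I) - 8) = sqrt(2*I - 8) = sqrt(-8 + 2*I))
(3*D(6))*w(-1) = (3*sqrt(-8 + 2*6))*sqrt(1 - 1) = (3*sqrt(-8 + 12))*sqrt(0) = (3*sqrt(4))*0 = (3*2)*0 = 6*0 = 0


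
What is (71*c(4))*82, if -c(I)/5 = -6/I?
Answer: 43665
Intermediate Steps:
c(I) = 30/I (c(I) = -(-30)/I = 30/I)
(71*c(4))*82 = (71*(30/4))*82 = (71*(30*(¼)))*82 = (71*(15/2))*82 = (1065/2)*82 = 43665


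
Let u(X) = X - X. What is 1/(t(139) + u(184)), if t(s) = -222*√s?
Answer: -√139/30858 ≈ -0.00038207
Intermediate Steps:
u(X) = 0
1/(t(139) + u(184)) = 1/(-222*√139 + 0) = 1/(-222*√139) = -√139/30858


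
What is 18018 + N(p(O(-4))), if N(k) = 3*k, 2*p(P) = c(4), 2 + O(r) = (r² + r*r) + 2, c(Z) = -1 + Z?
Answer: 36045/2 ≈ 18023.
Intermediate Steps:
O(r) = 2*r² (O(r) = -2 + ((r² + r*r) + 2) = -2 + ((r² + r²) + 2) = -2 + (2*r² + 2) = -2 + (2 + 2*r²) = 2*r²)
p(P) = 3/2 (p(P) = (-1 + 4)/2 = (½)*3 = 3/2)
18018 + N(p(O(-4))) = 18018 + 3*(3/2) = 18018 + 9/2 = 36045/2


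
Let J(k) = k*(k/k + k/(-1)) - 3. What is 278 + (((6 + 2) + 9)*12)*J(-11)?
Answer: -27262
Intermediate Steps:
J(k) = -3 + k*(1 - k) (J(k) = k*(1 + k*(-1)) - 3 = k*(1 - k) - 3 = -3 + k*(1 - k))
278 + (((6 + 2) + 9)*12)*J(-11) = 278 + (((6 + 2) + 9)*12)*(-3 - 11 - 1*(-11)²) = 278 + ((8 + 9)*12)*(-3 - 11 - 1*121) = 278 + (17*12)*(-3 - 11 - 121) = 278 + 204*(-135) = 278 - 27540 = -27262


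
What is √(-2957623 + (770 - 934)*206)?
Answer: I*√2991407 ≈ 1729.6*I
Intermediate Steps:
√(-2957623 + (770 - 934)*206) = √(-2957623 - 164*206) = √(-2957623 - 33784) = √(-2991407) = I*√2991407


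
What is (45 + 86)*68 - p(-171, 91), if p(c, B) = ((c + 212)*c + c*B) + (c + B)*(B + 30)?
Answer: 41160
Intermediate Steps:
p(c, B) = B*c + c*(212 + c) + (30 + B)*(B + c) (p(c, B) = ((212 + c)*c + B*c) + (B + c)*(30 + B) = (c*(212 + c) + B*c) + (30 + B)*(B + c) = (B*c + c*(212 + c)) + (30 + B)*(B + c) = B*c + c*(212 + c) + (30 + B)*(B + c))
(45 + 86)*68 - p(-171, 91) = (45 + 86)*68 - (91² + (-171)² + 30*91 + 242*(-171) + 2*91*(-171)) = 131*68 - (8281 + 29241 + 2730 - 41382 - 31122) = 8908 - 1*(-32252) = 8908 + 32252 = 41160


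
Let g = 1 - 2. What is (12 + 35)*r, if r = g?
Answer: -47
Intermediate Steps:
g = -1
r = -1
(12 + 35)*r = (12 + 35)*(-1) = 47*(-1) = -47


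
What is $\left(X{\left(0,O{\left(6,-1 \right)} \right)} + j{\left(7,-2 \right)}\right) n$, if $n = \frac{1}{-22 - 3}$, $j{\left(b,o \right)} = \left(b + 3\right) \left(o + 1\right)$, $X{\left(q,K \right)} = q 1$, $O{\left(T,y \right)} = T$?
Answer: $\frac{2}{5} \approx 0.4$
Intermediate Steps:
$X{\left(q,K \right)} = q$
$j{\left(b,o \right)} = \left(1 + o\right) \left(3 + b\right)$ ($j{\left(b,o \right)} = \left(3 + b\right) \left(1 + o\right) = \left(1 + o\right) \left(3 + b\right)$)
$n = - \frac{1}{25}$ ($n = \frac{1}{-22 - 3} = \frac{1}{-25} = - \frac{1}{25} \approx -0.04$)
$\left(X{\left(0,O{\left(6,-1 \right)} \right)} + j{\left(7,-2 \right)}\right) n = \left(0 + \left(3 + 7 + 3 \left(-2\right) + 7 \left(-2\right)\right)\right) \left(- \frac{1}{25}\right) = \left(0 + \left(3 + 7 - 6 - 14\right)\right) \left(- \frac{1}{25}\right) = \left(0 - 10\right) \left(- \frac{1}{25}\right) = \left(-10\right) \left(- \frac{1}{25}\right) = \frac{2}{5}$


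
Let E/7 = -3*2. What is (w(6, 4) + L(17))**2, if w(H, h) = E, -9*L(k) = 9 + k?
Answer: 163216/81 ≈ 2015.0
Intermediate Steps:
L(k) = -1 - k/9 (L(k) = -(9 + k)/9 = -1 - k/9)
E = -42 (E = 7*(-3*2) = 7*(-6) = -42)
w(H, h) = -42
(w(6, 4) + L(17))**2 = (-42 + (-1 - 1/9*17))**2 = (-42 + (-1 - 17/9))**2 = (-42 - 26/9)**2 = (-404/9)**2 = 163216/81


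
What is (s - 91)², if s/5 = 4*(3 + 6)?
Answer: 7921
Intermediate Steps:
s = 180 (s = 5*(4*(3 + 6)) = 5*(4*9) = 5*36 = 180)
(s - 91)² = (180 - 91)² = 89² = 7921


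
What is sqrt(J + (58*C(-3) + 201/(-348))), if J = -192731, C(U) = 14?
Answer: I*sqrt(645617459)/58 ≈ 438.09*I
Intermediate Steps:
sqrt(J + (58*C(-3) + 201/(-348))) = sqrt(-192731 + (58*14 + 201/(-348))) = sqrt(-192731 + (812 + 201*(-1/348))) = sqrt(-192731 + (812 - 67/116)) = sqrt(-192731 + 94125/116) = sqrt(-22262671/116) = I*sqrt(645617459)/58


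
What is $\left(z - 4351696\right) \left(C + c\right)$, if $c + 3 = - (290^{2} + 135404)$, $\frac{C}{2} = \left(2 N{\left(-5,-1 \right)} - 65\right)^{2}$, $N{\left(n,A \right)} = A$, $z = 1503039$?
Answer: $599724909553$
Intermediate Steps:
$C = 8978$ ($C = 2 \left(2 \left(-1\right) - 65\right)^{2} = 2 \left(-2 - 65\right)^{2} = 2 \left(-67\right)^{2} = 2 \cdot 4489 = 8978$)
$c = -219507$ ($c = -3 - \left(290^{2} + 135404\right) = -3 - \left(84100 + 135404\right) = -3 - 219504 = -219507$)
$\left(z - 4351696\right) \left(C + c\right) = \left(1503039 - 4351696\right) \left(8978 - 219507\right) = \left(-2848657\right) \left(-210529\right) = 599724909553$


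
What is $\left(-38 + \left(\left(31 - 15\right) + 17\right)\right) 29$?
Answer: $-145$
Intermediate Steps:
$\left(-38 + \left(\left(31 - 15\right) + 17\right)\right) 29 = \left(-38 + \left(16 + 17\right)\right) 29 = \left(-38 + 33\right) 29 = \left(-5\right) 29 = -145$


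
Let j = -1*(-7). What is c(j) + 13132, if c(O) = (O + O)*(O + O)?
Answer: 13328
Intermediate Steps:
j = 7
c(O) = 4*O² (c(O) = (2*O)*(2*O) = 4*O²)
c(j) + 13132 = 4*7² + 13132 = 4*49 + 13132 = 196 + 13132 = 13328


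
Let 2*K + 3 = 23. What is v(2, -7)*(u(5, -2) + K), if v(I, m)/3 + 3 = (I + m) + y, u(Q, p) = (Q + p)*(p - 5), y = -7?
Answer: 495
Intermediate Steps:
u(Q, p) = (-5 + p)*(Q + p) (u(Q, p) = (Q + p)*(-5 + p) = (-5 + p)*(Q + p))
v(I, m) = -30 + 3*I + 3*m (v(I, m) = -9 + 3*((I + m) - 7) = -9 + 3*(-7 + I + m) = -9 + (-21 + 3*I + 3*m) = -30 + 3*I + 3*m)
K = 10 (K = -3/2 + (1/2)*23 = -3/2 + 23/2 = 10)
v(2, -7)*(u(5, -2) + K) = (-30 + 3*2 + 3*(-7))*(((-2)**2 - 5*5 - 5*(-2) + 5*(-2)) + 10) = (-30 + 6 - 21)*((4 - 25 + 10 - 10) + 10) = -45*(-21 + 10) = -45*(-11) = 495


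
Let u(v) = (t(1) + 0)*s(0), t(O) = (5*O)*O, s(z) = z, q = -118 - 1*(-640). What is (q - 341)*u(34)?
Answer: 0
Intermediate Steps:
q = 522 (q = -118 + 640 = 522)
t(O) = 5*O²
u(v) = 0 (u(v) = (5*1² + 0)*0 = (5*1 + 0)*0 = (5 + 0)*0 = 5*0 = 0)
(q - 341)*u(34) = (522 - 341)*0 = 181*0 = 0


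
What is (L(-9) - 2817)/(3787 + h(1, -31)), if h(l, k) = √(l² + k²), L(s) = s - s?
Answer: -10667979/14340407 + 2817*√962/14340407 ≈ -0.73782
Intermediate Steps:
L(s) = 0
h(l, k) = √(k² + l²)
(L(-9) - 2817)/(3787 + h(1, -31)) = (0 - 2817)/(3787 + √((-31)² + 1²)) = -2817/(3787 + √(961 + 1)) = -2817/(3787 + √962)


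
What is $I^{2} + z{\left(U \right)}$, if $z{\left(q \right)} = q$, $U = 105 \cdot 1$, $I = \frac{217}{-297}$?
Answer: $\frac{9309034}{88209} \approx 105.53$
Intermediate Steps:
$I = - \frac{217}{297}$ ($I = 217 \left(- \frac{1}{297}\right) = - \frac{217}{297} \approx -0.73064$)
$U = 105$
$I^{2} + z{\left(U \right)} = \left(- \frac{217}{297}\right)^{2} + 105 = \frac{47089}{88209} + 105 = \frac{9309034}{88209}$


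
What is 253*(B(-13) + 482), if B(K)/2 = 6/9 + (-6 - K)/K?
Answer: 4758424/39 ≈ 1.2201e+5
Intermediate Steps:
B(K) = 4/3 + 2*(-6 - K)/K (B(K) = 2*(6/9 + (-6 - K)/K) = 2*(6*(⅑) + (-6 - K)/K) = 2*(⅔ + (-6 - K)/K) = 4/3 + 2*(-6 - K)/K)
253*(B(-13) + 482) = 253*((-⅔ - 12/(-13)) + 482) = 253*((-⅔ - 12*(-1/13)) + 482) = 253*((-⅔ + 12/13) + 482) = 253*(10/39 + 482) = 253*(18808/39) = 4758424/39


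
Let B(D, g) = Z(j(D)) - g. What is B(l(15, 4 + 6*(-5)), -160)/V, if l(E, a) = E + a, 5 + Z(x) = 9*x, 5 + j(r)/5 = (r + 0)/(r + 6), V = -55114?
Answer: -29/55114 ≈ -0.00052618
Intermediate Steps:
j(r) = -25 + 5*r/(6 + r) (j(r) = -25 + 5*((r + 0)/(r + 6)) = -25 + 5*(r/(6 + r)) = -25 + 5*r/(6 + r))
Z(x) = -5 + 9*x
B(D, g) = -5 - g + 90*(-15 - 2*D)/(6 + D) (B(D, g) = (-5 + 9*(10*(-15 - 2*D)/(6 + D))) - g = (-5 + 90*(-15 - 2*D)/(6 + D)) - g = -5 - g + 90*(-15 - 2*D)/(6 + D))
B(l(15, 4 + 6*(-5)), -160)/V = ((-1350 - 180*(15 + (4 + 6*(-5))) + (-5 - 1*(-160))*(6 + (15 + (4 + 6*(-5)))))/(6 + (15 + (4 + 6*(-5)))))/(-55114) = ((-1350 - 180*(15 + (4 - 30)) + (-5 + 160)*(6 + (15 + (4 - 30))))/(6 + (15 + (4 - 30))))*(-1/55114) = ((-1350 - 180*(15 - 26) + 155*(6 + (15 - 26)))/(6 + (15 - 26)))*(-1/55114) = ((-1350 - 180*(-11) + 155*(6 - 11))/(6 - 11))*(-1/55114) = ((-1350 + 1980 + 155*(-5))/(-5))*(-1/55114) = -(-1350 + 1980 - 775)/5*(-1/55114) = -1/5*(-145)*(-1/55114) = 29*(-1/55114) = -29/55114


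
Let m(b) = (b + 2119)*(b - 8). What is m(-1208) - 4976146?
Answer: -6083922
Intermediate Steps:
m(b) = (-8 + b)*(2119 + b) (m(b) = (2119 + b)*(-8 + b) = (-8 + b)*(2119 + b))
m(-1208) - 4976146 = (-16952 + (-1208)**2 + 2111*(-1208)) - 4976146 = (-16952 + 1459264 - 2550088) - 4976146 = -1107776 - 4976146 = -6083922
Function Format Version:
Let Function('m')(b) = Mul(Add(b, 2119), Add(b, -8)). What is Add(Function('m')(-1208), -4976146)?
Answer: -6083922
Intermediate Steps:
Function('m')(b) = Mul(Add(-8, b), Add(2119, b)) (Function('m')(b) = Mul(Add(2119, b), Add(-8, b)) = Mul(Add(-8, b), Add(2119, b)))
Add(Function('m')(-1208), -4976146) = Add(Add(-16952, Pow(-1208, 2), Mul(2111, -1208)), -4976146) = Add(Add(-16952, 1459264, -2550088), -4976146) = Add(-1107776, -4976146) = -6083922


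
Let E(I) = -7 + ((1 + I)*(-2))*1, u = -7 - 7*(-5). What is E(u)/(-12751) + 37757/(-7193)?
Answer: -480971962/91717943 ≈ -5.2440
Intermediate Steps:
u = 28 (u = -7 + 35 = 28)
E(I) = -9 - 2*I (E(I) = -7 + (-2 - 2*I)*1 = -7 + (-2 - 2*I) = -9 - 2*I)
E(u)/(-12751) + 37757/(-7193) = (-9 - 2*28)/(-12751) + 37757/(-7193) = (-9 - 56)*(-1/12751) + 37757*(-1/7193) = -65*(-1/12751) - 37757/7193 = 65/12751 - 37757/7193 = -480971962/91717943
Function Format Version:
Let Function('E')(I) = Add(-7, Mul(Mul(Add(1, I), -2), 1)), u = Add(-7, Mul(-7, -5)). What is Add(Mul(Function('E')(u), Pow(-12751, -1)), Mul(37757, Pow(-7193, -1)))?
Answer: Rational(-480971962, 91717943) ≈ -5.2440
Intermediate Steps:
u = 28 (u = Add(-7, 35) = 28)
Function('E')(I) = Add(-9, Mul(-2, I)) (Function('E')(I) = Add(-7, Mul(Add(-2, Mul(-2, I)), 1)) = Add(-7, Add(-2, Mul(-2, I))) = Add(-9, Mul(-2, I)))
Add(Mul(Function('E')(u), Pow(-12751, -1)), Mul(37757, Pow(-7193, -1))) = Add(Mul(Add(-9, Mul(-2, 28)), Pow(-12751, -1)), Mul(37757, Pow(-7193, -1))) = Add(Mul(Add(-9, -56), Rational(-1, 12751)), Mul(37757, Rational(-1, 7193))) = Add(Mul(-65, Rational(-1, 12751)), Rational(-37757, 7193)) = Add(Rational(65, 12751), Rational(-37757, 7193)) = Rational(-480971962, 91717943)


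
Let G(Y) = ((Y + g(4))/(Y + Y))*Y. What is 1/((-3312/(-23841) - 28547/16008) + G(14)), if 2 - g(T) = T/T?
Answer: 14135064/82769627 ≈ 0.17078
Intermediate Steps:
g(T) = 1 (g(T) = 2 - T/T = 2 - 1*1 = 2 - 1 = 1)
G(Y) = ½ + Y/2 (G(Y) = ((Y + 1)/(Y + Y))*Y = ((1 + Y)/((2*Y)))*Y = ((1 + Y)*(1/(2*Y)))*Y = ((1 + Y)/(2*Y))*Y = ½ + Y/2)
1/((-3312/(-23841) - 28547/16008) + G(14)) = 1/((-3312/(-23841) - 28547/16008) + (½ + (½)*14)) = 1/((-3312*(-1/23841) - 28547*1/16008) + (½ + 7)) = 1/((368/2649 - 28547/16008) + 15/2) = 1/(-23243353/14135064 + 15/2) = 1/(82769627/14135064) = 14135064/82769627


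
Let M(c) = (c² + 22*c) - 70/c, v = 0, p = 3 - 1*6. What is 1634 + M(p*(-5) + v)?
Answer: 6553/3 ≈ 2184.3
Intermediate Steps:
p = -3 (p = 3 - 6 = -3)
M(c) = c² - 70/c + 22*c
1634 + M(p*(-5) + v) = 1634 + (-70 + (-3*(-5) + 0)²*(22 + (-3*(-5) + 0)))/(-3*(-5) + 0) = 1634 + (-70 + (15 + 0)²*(22 + (15 + 0)))/(15 + 0) = 1634 + (-70 + 15²*(22 + 15))/15 = 1634 + (-70 + 225*37)/15 = 1634 + (-70 + 8325)/15 = 1634 + (1/15)*8255 = 1634 + 1651/3 = 6553/3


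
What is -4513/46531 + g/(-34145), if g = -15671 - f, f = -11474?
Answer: 41194222/1588800995 ≈ 0.025928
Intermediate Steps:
g = -4197 (g = -15671 - 1*(-11474) = -15671 + 11474 = -4197)
-4513/46531 + g/(-34145) = -4513/46531 - 4197/(-34145) = -4513*1/46531 - 4197*(-1/34145) = -4513/46531 + 4197/34145 = 41194222/1588800995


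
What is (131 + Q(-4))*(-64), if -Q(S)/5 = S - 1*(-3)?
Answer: -8704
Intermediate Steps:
Q(S) = -15 - 5*S (Q(S) = -5*(S - 1*(-3)) = -5*(S + 3) = -5*(3 + S) = -15 - 5*S)
(131 + Q(-4))*(-64) = (131 + (-15 - 5*(-4)))*(-64) = (131 + (-15 + 20))*(-64) = (131 + 5)*(-64) = 136*(-64) = -8704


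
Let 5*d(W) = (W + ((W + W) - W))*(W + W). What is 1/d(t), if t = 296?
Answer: 5/350464 ≈ 1.4267e-5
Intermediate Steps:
d(W) = 4*W²/5 (d(W) = ((W + ((W + W) - W))*(W + W))/5 = ((W + (2*W - W))*(2*W))/5 = ((W + W)*(2*W))/5 = ((2*W)*(2*W))/5 = (4*W²)/5 = 4*W²/5)
1/d(t) = 1/((⅘)*296²) = 1/((⅘)*87616) = 1/(350464/5) = 5/350464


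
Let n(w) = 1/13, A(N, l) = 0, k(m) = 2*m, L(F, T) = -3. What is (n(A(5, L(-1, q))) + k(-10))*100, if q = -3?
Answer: -25900/13 ≈ -1992.3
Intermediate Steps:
n(w) = 1/13
(n(A(5, L(-1, q))) + k(-10))*100 = (1/13 + 2*(-10))*100 = (1/13 - 20)*100 = -259/13*100 = -25900/13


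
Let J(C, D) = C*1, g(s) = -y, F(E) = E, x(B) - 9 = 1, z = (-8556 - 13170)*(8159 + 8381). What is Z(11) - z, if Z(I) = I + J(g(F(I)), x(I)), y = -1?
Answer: 359348052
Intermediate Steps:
z = -359348040 (z = -21726*16540 = -359348040)
x(B) = 10 (x(B) = 9 + 1 = 10)
g(s) = 1 (g(s) = -1*(-1) = 1)
J(C, D) = C
Z(I) = 1 + I (Z(I) = I + 1 = 1 + I)
Z(11) - z = (1 + 11) - 1*(-359348040) = 12 + 359348040 = 359348052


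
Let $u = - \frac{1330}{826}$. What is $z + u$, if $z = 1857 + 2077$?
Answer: $\frac{232011}{59} \approx 3932.4$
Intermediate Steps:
$u = - \frac{95}{59}$ ($u = \left(-1330\right) \frac{1}{826} = - \frac{95}{59} \approx -1.6102$)
$z = 3934$
$z + u = 3934 - \frac{95}{59} = \frac{232011}{59}$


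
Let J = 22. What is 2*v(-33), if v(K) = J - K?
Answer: 110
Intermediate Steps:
v(K) = 22 - K
2*v(-33) = 2*(22 - 1*(-33)) = 2*(22 + 33) = 2*55 = 110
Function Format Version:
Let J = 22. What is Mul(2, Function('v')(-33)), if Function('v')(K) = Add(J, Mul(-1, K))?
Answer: 110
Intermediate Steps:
Function('v')(K) = Add(22, Mul(-1, K))
Mul(2, Function('v')(-33)) = Mul(2, Add(22, Mul(-1, -33))) = Mul(2, Add(22, 33)) = Mul(2, 55) = 110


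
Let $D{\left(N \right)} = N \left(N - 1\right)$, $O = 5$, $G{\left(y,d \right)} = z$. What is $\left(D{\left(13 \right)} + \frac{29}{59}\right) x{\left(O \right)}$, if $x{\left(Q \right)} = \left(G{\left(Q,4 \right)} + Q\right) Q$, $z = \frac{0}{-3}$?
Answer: $\frac{230825}{59} \approx 3912.3$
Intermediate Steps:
$z = 0$ ($z = 0 \left(- \frac{1}{3}\right) = 0$)
$G{\left(y,d \right)} = 0$
$x{\left(Q \right)} = Q^{2}$ ($x{\left(Q \right)} = \left(0 + Q\right) Q = Q Q = Q^{2}$)
$D{\left(N \right)} = N \left(-1 + N\right)$
$\left(D{\left(13 \right)} + \frac{29}{59}\right) x{\left(O \right)} = \left(13 \left(-1 + 13\right) + \frac{29}{59}\right) 5^{2} = \left(13 \cdot 12 + 29 \cdot \frac{1}{59}\right) 25 = \left(156 + \frac{29}{59}\right) 25 = \frac{9233}{59} \cdot 25 = \frac{230825}{59}$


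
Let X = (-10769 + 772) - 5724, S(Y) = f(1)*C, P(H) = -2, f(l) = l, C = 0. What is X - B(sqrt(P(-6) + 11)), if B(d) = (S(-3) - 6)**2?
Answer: -15757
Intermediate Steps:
S(Y) = 0 (S(Y) = 1*0 = 0)
B(d) = 36 (B(d) = (0 - 6)**2 = (-6)**2 = 36)
X = -15721 (X = -9997 - 5724 = -15721)
X - B(sqrt(P(-6) + 11)) = -15721 - 1*36 = -15721 - 36 = -15757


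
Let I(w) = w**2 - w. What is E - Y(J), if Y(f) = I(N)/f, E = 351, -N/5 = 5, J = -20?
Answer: 767/2 ≈ 383.50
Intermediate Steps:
N = -25 (N = -5*5 = -25)
Y(f) = 650/f (Y(f) = (-25*(-1 - 25))/f = (-25*(-26))/f = 650/f)
E - Y(J) = 351 - 650/(-20) = 351 - 650*(-1)/20 = 351 - 1*(-65/2) = 351 + 65/2 = 767/2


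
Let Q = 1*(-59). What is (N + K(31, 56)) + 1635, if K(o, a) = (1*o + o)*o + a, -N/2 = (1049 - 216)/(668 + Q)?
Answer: 314093/87 ≈ 3610.3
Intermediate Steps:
Q = -59
N = -238/87 (N = -2*(1049 - 216)/(668 - 59) = -1666/609 = -2*119/87 = -238/87 ≈ -2.7356)
K(o, a) = a + 2*o² (K(o, a) = (o + o)*o + a = (2*o)*o + a = 2*o² + a = a + 2*o²)
(N + K(31, 56)) + 1635 = (-238/87 + (56 + 2*31²)) + 1635 = (-238/87 + (56 + 2*961)) + 1635 = (-238/87 + (56 + 1922)) + 1635 = (-238/87 + 1978) + 1635 = 171848/87 + 1635 = 314093/87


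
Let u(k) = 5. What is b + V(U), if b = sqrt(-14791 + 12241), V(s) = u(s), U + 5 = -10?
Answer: 5 + 5*I*sqrt(102) ≈ 5.0 + 50.497*I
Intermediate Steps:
U = -15 (U = -5 - 10 = -15)
V(s) = 5
b = 5*I*sqrt(102) (b = sqrt(-2550) = 5*I*sqrt(102) ≈ 50.497*I)
b + V(U) = 5*I*sqrt(102) + 5 = 5 + 5*I*sqrt(102)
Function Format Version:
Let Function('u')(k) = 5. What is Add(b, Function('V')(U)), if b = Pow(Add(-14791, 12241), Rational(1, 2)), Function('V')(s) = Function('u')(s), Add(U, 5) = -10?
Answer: Add(5, Mul(5, I, Pow(102, Rational(1, 2)))) ≈ Add(5.0000, Mul(50.497, I))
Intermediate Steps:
U = -15 (U = Add(-5, -10) = -15)
Function('V')(s) = 5
b = Mul(5, I, Pow(102, Rational(1, 2))) (b = Pow(-2550, Rational(1, 2)) = Mul(5, I, Pow(102, Rational(1, 2))) ≈ Mul(50.497, I))
Add(b, Function('V')(U)) = Add(Mul(5, I, Pow(102, Rational(1, 2))), 5) = Add(5, Mul(5, I, Pow(102, Rational(1, 2))))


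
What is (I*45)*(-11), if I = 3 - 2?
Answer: -495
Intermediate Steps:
I = 1
(I*45)*(-11) = (1*45)*(-11) = 45*(-11) = -495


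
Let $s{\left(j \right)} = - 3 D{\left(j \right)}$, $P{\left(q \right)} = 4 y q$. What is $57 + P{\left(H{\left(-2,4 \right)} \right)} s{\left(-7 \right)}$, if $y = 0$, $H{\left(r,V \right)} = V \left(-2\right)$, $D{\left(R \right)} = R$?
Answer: $57$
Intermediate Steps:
$H{\left(r,V \right)} = - 2 V$
$P{\left(q \right)} = 0$ ($P{\left(q \right)} = 4 \cdot 0 q = 0 q = 0$)
$s{\left(j \right)} = - 3 j$
$57 + P{\left(H{\left(-2,4 \right)} \right)} s{\left(-7 \right)} = 57 + 0 \left(\left(-3\right) \left(-7\right)\right) = 57 + 0 \cdot 21 = 57 + 0 = 57$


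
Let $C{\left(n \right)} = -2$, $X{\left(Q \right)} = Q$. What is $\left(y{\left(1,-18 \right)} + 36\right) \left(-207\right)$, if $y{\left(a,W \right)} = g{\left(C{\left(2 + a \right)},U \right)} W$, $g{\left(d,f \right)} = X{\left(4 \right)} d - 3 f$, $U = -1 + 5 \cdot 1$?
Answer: $-81972$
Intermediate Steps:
$U = 4$ ($U = -1 + 5 = 4$)
$g{\left(d,f \right)} = - 3 f + 4 d$ ($g{\left(d,f \right)} = 4 d - 3 f = - 3 f + 4 d$)
$y{\left(a,W \right)} = - 20 W$ ($y{\left(a,W \right)} = \left(\left(-3\right) 4 + 4 \left(-2\right)\right) W = \left(-12 - 8\right) W = - 20 W$)
$\left(y{\left(1,-18 \right)} + 36\right) \left(-207\right) = \left(\left(-20\right) \left(-18\right) + 36\right) \left(-207\right) = \left(360 + 36\right) \left(-207\right) = 396 \left(-207\right) = -81972$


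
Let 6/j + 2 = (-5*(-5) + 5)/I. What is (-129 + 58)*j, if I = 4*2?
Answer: -1704/7 ≈ -243.43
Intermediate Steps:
I = 8
j = 24/7 (j = 6/(-2 + (-5*(-5) + 5)/8) = 6/(-2 + (25 + 5)/8) = 6/(-2 + (⅛)*30) = 6/(-2 + 15/4) = 6/(7/4) = 6*(4/7) = 24/7 ≈ 3.4286)
(-129 + 58)*j = (-129 + 58)*(24/7) = -71*24/7 = -1704/7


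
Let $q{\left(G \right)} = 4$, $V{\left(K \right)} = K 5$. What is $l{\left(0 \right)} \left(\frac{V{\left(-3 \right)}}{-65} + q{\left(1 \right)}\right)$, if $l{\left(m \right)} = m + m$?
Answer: $0$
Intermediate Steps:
$l{\left(m \right)} = 2 m$
$V{\left(K \right)} = 5 K$
$l{\left(0 \right)} \left(\frac{V{\left(-3 \right)}}{-65} + q{\left(1 \right)}\right) = 2 \cdot 0 \left(\frac{5 \left(-3\right)}{-65} + 4\right) = 0 \left(\left(-15\right) \left(- \frac{1}{65}\right) + 4\right) = 0 \left(\frac{3}{13} + 4\right) = 0 \cdot \frac{55}{13} = 0$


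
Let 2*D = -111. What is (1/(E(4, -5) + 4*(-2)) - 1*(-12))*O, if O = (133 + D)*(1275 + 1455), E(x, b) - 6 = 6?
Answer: 10367175/4 ≈ 2.5918e+6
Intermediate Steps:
D = -111/2 (D = (½)*(-111) = -111/2 ≈ -55.500)
E(x, b) = 12 (E(x, b) = 6 + 6 = 12)
O = 211575 (O = (133 - 111/2)*(1275 + 1455) = (155/2)*2730 = 211575)
(1/(E(4, -5) + 4*(-2)) - 1*(-12))*O = (1/(12 + 4*(-2)) - 1*(-12))*211575 = (1/(12 - 8) + 12)*211575 = (1/4 + 12)*211575 = (¼ + 12)*211575 = (49/4)*211575 = 10367175/4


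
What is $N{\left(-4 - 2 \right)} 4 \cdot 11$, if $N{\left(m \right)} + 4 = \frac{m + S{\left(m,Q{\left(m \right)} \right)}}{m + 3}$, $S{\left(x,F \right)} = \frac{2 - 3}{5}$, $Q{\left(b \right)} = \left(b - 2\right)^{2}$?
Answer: $- \frac{1276}{15} \approx -85.067$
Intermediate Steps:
$Q{\left(b \right)} = \left(-2 + b\right)^{2}$
$S{\left(x,F \right)} = - \frac{1}{5}$ ($S{\left(x,F \right)} = \frac{1}{5} \left(-1\right) = - \frac{1}{5}$)
$N{\left(m \right)} = -4 + \frac{- \frac{1}{5} + m}{3 + m}$ ($N{\left(m \right)} = -4 + \frac{m - \frac{1}{5}}{m + 3} = -4 + \frac{- \frac{1}{5} + m}{3 + m}$)
$N{\left(-4 - 2 \right)} 4 \cdot 11 = \frac{-61 - 15 \left(-4 - 2\right)}{5 \left(3 - 6\right)} 4 \cdot 11 = \frac{-61 - -90}{5 \left(3 - 6\right)} 4 \cdot 11 = \frac{-61 + 90}{5 \left(-3\right)} 4 \cdot 11 = \frac{1}{5} \left(- \frac{1}{3}\right) 29 \cdot 4 \cdot 11 = \left(- \frac{29}{15}\right) 4 \cdot 11 = \left(- \frac{116}{15}\right) 11 = - \frac{1276}{15}$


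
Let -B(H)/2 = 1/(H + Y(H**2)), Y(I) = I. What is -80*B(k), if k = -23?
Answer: 80/253 ≈ 0.31621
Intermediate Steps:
B(H) = -2/(H + H**2)
-80*B(k) = -(-160)/((-23)*(1 - 23)) = -(-160)*(-1)/(23*(-22)) = -(-160)*(-1)*(-1)/(23*22) = -80*(-1/253) = 80/253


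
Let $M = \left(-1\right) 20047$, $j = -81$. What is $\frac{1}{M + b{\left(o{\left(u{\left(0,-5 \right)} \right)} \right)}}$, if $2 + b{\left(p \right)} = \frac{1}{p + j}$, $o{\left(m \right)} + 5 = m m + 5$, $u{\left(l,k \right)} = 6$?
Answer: $- \frac{45}{902206} \approx -4.9878 \cdot 10^{-5}$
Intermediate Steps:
$o{\left(m \right)} = m^{2}$ ($o{\left(m \right)} = -5 + \left(m m + 5\right) = -5 + \left(m^{2} + 5\right) = -5 + \left(5 + m^{2}\right) = m^{2}$)
$b{\left(p \right)} = -2 + \frac{1}{-81 + p}$ ($b{\left(p \right)} = -2 + \frac{1}{p - 81} = -2 + \frac{1}{-81 + p}$)
$M = -20047$
$\frac{1}{M + b{\left(o{\left(u{\left(0,-5 \right)} \right)} \right)}} = \frac{1}{-20047 + \frac{163 - 2 \cdot 6^{2}}{-81 + 6^{2}}} = \frac{1}{-20047 + \frac{163 - 72}{-81 + 36}} = \frac{1}{-20047 + \frac{163 - 72}{-45}} = \frac{1}{-20047 - \frac{91}{45}} = \frac{1}{- \frac{902206}{45}} = - \frac{45}{902206}$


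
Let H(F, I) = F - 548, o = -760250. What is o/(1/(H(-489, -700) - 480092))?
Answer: 365778322250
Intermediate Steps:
H(F, I) = -548 + F
o/(1/(H(-489, -700) - 480092)) = -760250/(1/((-548 - 489) - 480092)) = -760250/(1/(-1037 - 480092)) = -760250/(1/(-481129)) = -760250/(-1/481129) = -760250*(-481129) = 365778322250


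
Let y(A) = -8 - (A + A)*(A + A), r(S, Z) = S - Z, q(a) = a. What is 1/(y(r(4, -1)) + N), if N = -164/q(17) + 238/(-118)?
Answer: -1003/120023 ≈ -0.0083567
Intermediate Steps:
y(A) = -8 - 4*A² (y(A) = -8 - 2*A*2*A = -8 - 4*A²)
N = -11699/1003 (N = -164/17 + 238/(-118) = -164*1/17 + 238*(-1/118) = -164/17 - 119/59 = -11699/1003 ≈ -11.664)
1/(y(r(4, -1)) + N) = 1/((-8 - 4*(4 - 1*(-1))²) - 11699/1003) = 1/((-8 - 4*(4 + 1)²) - 11699/1003) = 1/((-8 - 4*5²) - 11699/1003) = 1/((-8 - 4*25) - 11699/1003) = 1/((-8 - 100) - 11699/1003) = 1/(-108 - 11699/1003) = 1/(-120023/1003) = -1003/120023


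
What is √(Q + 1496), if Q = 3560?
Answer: 8*√79 ≈ 71.106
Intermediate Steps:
√(Q + 1496) = √(3560 + 1496) = √5056 = 8*√79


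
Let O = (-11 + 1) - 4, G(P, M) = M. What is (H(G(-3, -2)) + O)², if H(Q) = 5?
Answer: 81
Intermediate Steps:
O = -14 (O = -10 - 4 = -14)
(H(G(-3, -2)) + O)² = (5 - 14)² = (-9)² = 81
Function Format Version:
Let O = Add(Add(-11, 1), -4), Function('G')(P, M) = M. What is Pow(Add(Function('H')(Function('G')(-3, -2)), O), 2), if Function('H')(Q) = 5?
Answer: 81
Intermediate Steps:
O = -14 (O = Add(-10, -4) = -14)
Pow(Add(Function('H')(Function('G')(-3, -2)), O), 2) = Pow(Add(5, -14), 2) = Pow(-9, 2) = 81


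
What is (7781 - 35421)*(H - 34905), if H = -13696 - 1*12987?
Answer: 1702292320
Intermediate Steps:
H = -26683 (H = -13696 - 12987 = -26683)
(7781 - 35421)*(H - 34905) = (7781 - 35421)*(-26683 - 34905) = -27640*(-61588) = 1702292320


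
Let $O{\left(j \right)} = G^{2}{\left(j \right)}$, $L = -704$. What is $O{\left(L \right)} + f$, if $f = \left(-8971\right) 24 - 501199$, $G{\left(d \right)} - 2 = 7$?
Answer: $-716422$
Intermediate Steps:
$G{\left(d \right)} = 9$ ($G{\left(d \right)} = 2 + 7 = 9$)
$f = -716503$ ($f = -215304 - 501199 = -716503$)
$O{\left(j \right)} = 81$ ($O{\left(j \right)} = 9^{2} = 81$)
$O{\left(L \right)} + f = 81 - 716503 = -716422$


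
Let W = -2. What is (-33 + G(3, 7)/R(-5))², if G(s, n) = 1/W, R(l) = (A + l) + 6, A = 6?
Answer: 214369/196 ≈ 1093.7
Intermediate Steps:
R(l) = 12 + l (R(l) = (6 + l) + 6 = 12 + l)
G(s, n) = -½ (G(s, n) = 1/(-2) = -½)
(-33 + G(3, 7)/R(-5))² = (-33 - 1/(2*(12 - 5)))² = (-33 - ½/7)² = (-33 - ½*⅐)² = (-33 - 1/14)² = (-463/14)² = 214369/196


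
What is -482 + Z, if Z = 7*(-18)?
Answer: -608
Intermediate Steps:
Z = -126
-482 + Z = -482 - 126 = -608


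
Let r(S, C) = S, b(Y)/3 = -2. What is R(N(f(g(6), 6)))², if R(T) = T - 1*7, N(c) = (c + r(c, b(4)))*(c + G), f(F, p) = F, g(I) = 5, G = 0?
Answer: 1849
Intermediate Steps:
b(Y) = -6 (b(Y) = 3*(-2) = -6)
N(c) = 2*c² (N(c) = (c + c)*(c + 0) = (2*c)*c = 2*c²)
R(T) = -7 + T (R(T) = T - 7 = -7 + T)
R(N(f(g(6), 6)))² = (-7 + 2*5²)² = (-7 + 2*25)² = (-7 + 50)² = 43² = 1849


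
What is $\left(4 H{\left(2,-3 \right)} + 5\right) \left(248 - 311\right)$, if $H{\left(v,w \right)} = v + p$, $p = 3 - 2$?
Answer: $-1071$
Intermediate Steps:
$p = 1$ ($p = 3 - 2 = 1$)
$H{\left(v,w \right)} = 1 + v$ ($H{\left(v,w \right)} = v + 1 = 1 + v$)
$\left(4 H{\left(2,-3 \right)} + 5\right) \left(248 - 311\right) = \left(4 \left(1 + 2\right) + 5\right) \left(248 - 311\right) = \left(4 \cdot 3 + 5\right) \left(-63\right) = \left(12 + 5\right) \left(-63\right) = 17 \left(-63\right) = -1071$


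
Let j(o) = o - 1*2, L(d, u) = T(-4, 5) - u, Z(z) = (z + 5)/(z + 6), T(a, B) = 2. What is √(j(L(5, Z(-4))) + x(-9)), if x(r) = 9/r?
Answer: I*√6/2 ≈ 1.2247*I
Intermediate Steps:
Z(z) = (5 + z)/(6 + z)
L(d, u) = 2 - u
j(o) = -2 + o (j(o) = o - 2 = -2 + o)
√(j(L(5, Z(-4))) + x(-9)) = √((-2 + (2 - (5 - 4)/(6 - 4))) + 9/(-9)) = √((-2 + (2 - 1/2)) + 9*(-⅑)) = √((-2 + (2 - 1/2)) - 1) = √((-2 + (2 - 1*½)) - 1) = √((-2 + (2 - ½)) - 1) = √((-2 + 3/2) - 1) = √(-½ - 1) = √(-3/2) = I*√6/2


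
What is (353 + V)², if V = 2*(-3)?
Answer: 120409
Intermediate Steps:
V = -6
(353 + V)² = (353 - 6)² = 347² = 120409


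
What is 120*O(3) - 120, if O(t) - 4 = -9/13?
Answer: 3600/13 ≈ 276.92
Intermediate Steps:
O(t) = 43/13 (O(t) = 4 - 9/13 = 43/13)
120*O(3) - 120 = 120*(43/13) - 120 = 5160/13 - 120 = 3600/13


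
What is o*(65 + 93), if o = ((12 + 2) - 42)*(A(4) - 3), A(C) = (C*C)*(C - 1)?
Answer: -199080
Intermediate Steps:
A(C) = C²*(-1 + C)
o = -1260 (o = ((12 + 2) - 42)*(4²*(-1 + 4) - 3) = (14 - 42)*(16*3 - 3) = -28*(48 - 3) = -28*45 = -1260)
o*(65 + 93) = -1260*(65 + 93) = -1260*158 = -199080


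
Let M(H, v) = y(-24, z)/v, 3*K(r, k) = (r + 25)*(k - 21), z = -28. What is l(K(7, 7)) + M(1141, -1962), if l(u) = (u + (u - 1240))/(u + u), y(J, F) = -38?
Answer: 568165/109872 ≈ 5.1712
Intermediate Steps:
K(r, k) = (-21 + k)*(25 + r)/3 (K(r, k) = ((r + 25)*(k - 21))/3 = ((25 + r)*(-21 + k))/3 = ((-21 + k)*(25 + r))/3 = (-21 + k)*(25 + r)/3)
l(u) = (-1240 + 2*u)/(2*u) (l(u) = (u + (-1240 + u))/((2*u)) = (-1240 + 2*u)*(1/(2*u)) = (-1240 + 2*u)/(2*u))
M(H, v) = -38/v
l(K(7, 7)) + M(1141, -1962) = (-620 + (-175 - 7*7 + (25/3)*7 + (⅓)*7*7))/(-175 - 7*7 + (25/3)*7 + (⅓)*7*7) - 38/(-1962) = (-620 + (-175 - 49 + 175/3 + 49/3))/(-175 - 49 + 175/3 + 49/3) - 38*(-1/1962) = (-620 - 448/3)/(-448/3) + 19/981 = -3/448*(-2308/3) + 19/981 = 577/112 + 19/981 = 568165/109872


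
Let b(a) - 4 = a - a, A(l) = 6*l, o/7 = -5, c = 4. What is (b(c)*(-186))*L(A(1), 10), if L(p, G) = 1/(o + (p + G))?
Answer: 744/19 ≈ 39.158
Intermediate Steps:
o = -35 (o = 7*(-5) = -35)
L(p, G) = 1/(-35 + G + p) (L(p, G) = 1/(-35 + (p + G)) = 1/(-35 + (G + p)) = 1/(-35 + G + p))
b(a) = 4 (b(a) = 4 + (a - a) = 4 + 0 = 4)
(b(c)*(-186))*L(A(1), 10) = (4*(-186))/(-35 + 10 + 6*1) = -744/(-35 + 10 + 6) = -744/(-19) = -744*(-1/19) = 744/19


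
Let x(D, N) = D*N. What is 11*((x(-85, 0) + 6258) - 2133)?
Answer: 45375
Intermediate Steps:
11*((x(-85, 0) + 6258) - 2133) = 11*((-85*0 + 6258) - 2133) = 11*((0 + 6258) - 2133) = 11*(6258 - 2133) = 11*4125 = 45375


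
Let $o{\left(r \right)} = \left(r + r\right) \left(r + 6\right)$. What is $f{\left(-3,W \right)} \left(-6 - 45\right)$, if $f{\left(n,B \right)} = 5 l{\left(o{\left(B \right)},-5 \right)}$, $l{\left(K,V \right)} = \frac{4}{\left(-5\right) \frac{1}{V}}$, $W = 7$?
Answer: $-1020$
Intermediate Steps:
$o{\left(r \right)} = 2 r \left(6 + r\right)$
$l{\left(K,V \right)} = - \frac{4 V}{5}$ ($l{\left(K,V \right)} = 4 \left(- \frac{V}{5}\right) = - \frac{4 V}{5}$)
$f{\left(n,B \right)} = 20$ ($f{\left(n,B \right)} = 5 \left(\left(- \frac{4}{5}\right) \left(-5\right)\right) = 5 \cdot 4 = 20$)
$f{\left(-3,W \right)} \left(-6 - 45\right) = 20 \left(-6 - 45\right) = 20 \left(-51\right) = -1020$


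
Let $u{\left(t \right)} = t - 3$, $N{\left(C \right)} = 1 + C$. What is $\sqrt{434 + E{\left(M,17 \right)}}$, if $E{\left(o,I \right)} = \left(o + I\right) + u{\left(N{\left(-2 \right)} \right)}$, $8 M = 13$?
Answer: $\frac{\sqrt{7178}}{4} \approx 21.181$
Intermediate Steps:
$M = \frac{13}{8}$ ($M = \frac{1}{8} \cdot 13 = \frac{13}{8} \approx 1.625$)
$u{\left(t \right)} = -3 + t$
$E{\left(o,I \right)} = -4 + I + o$ ($E{\left(o,I \right)} = \left(o + I\right) + \left(-3 + \left(1 - 2\right)\right) = \left(I + o\right) - 4 = -4 + I + o$)
$\sqrt{434 + E{\left(M,17 \right)}} = \sqrt{434 + \left(-4 + 17 + \frac{13}{8}\right)} = \sqrt{434 + \frac{117}{8}} = \sqrt{\frac{3589}{8}} = \frac{\sqrt{7178}}{4}$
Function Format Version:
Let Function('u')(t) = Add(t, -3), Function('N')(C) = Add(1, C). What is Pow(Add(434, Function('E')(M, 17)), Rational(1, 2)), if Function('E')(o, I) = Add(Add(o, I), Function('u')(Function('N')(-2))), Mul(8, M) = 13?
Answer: Mul(Rational(1, 4), Pow(7178, Rational(1, 2))) ≈ 21.181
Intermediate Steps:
M = Rational(13, 8) (M = Mul(Rational(1, 8), 13) = Rational(13, 8) ≈ 1.6250)
Function('u')(t) = Add(-3, t)
Function('E')(o, I) = Add(-4, I, o) (Function('E')(o, I) = Add(Add(o, I), Add(-3, Add(1, -2))) = Add(Add(I, o), Add(-3, -1)) = Add(Add(I, o), -4) = Add(-4, I, o))
Pow(Add(434, Function('E')(M, 17)), Rational(1, 2)) = Pow(Add(434, Add(-4, 17, Rational(13, 8))), Rational(1, 2)) = Pow(Add(434, Rational(117, 8)), Rational(1, 2)) = Pow(Rational(3589, 8), Rational(1, 2)) = Mul(Rational(1, 4), Pow(7178, Rational(1, 2)))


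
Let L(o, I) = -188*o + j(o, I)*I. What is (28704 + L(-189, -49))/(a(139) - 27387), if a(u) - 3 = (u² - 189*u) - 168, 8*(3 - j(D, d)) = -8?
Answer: -32020/17251 ≈ -1.8561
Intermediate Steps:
j(D, d) = 4 (j(D, d) = 3 - ⅛*(-8) = 3 + 1 = 4)
a(u) = -165 + u² - 189*u (a(u) = 3 + ((u² - 189*u) - 168) = 3 + (-168 + u² - 189*u) = -165 + u² - 189*u)
L(o, I) = -188*o + 4*I
(28704 + L(-189, -49))/(a(139) - 27387) = (28704 + (-188*(-189) + 4*(-49)))/((-165 + 139² - 189*139) - 27387) = (28704 + (35532 - 196))/((-165 + 19321 - 26271) - 27387) = (28704 + 35336)/(-7115 - 27387) = 64040/(-34502) = 64040*(-1/34502) = -32020/17251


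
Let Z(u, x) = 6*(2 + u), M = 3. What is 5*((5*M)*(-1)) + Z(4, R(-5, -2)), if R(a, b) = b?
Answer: -39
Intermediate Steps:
Z(u, x) = 12 + 6*u
5*((5*M)*(-1)) + Z(4, R(-5, -2)) = 5*((5*3)*(-1)) + (12 + 6*4) = 5*(15*(-1)) + (12 + 24) = 5*(-15) + 36 = -75 + 36 = -39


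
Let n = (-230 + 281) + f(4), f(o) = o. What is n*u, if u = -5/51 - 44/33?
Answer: -4015/51 ≈ -78.725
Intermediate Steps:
u = -73/51 (u = -5*1/51 - 44*1/33 = -5/51 - 4/3 = -73/51 ≈ -1.4314)
n = 55 (n = (-230 + 281) + 4 = 51 + 4 = 55)
n*u = 55*(-73/51) = -4015/51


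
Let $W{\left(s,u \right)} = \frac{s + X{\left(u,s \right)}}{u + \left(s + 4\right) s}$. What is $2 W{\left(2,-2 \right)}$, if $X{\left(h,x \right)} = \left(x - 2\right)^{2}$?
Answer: $\frac{2}{5} \approx 0.4$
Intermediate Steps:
$X{\left(h,x \right)} = \left(-2 + x\right)^{2}$
$W{\left(s,u \right)} = \frac{s + \left(-2 + s\right)^{2}}{u + s \left(4 + s\right)}$ ($W{\left(s,u \right)} = \frac{s + \left(-2 + s\right)^{2}}{u + \left(s + 4\right) s} = \frac{s + \left(-2 + s\right)^{2}}{u + \left(4 + s\right) s} = \frac{s + \left(-2 + s\right)^{2}}{u + s \left(4 + s\right)}$)
$2 W{\left(2,-2 \right)} = 2 \frac{2 + \left(-2 + 2\right)^{2}}{-2 + 2^{2} + 4 \cdot 2} = 2 \frac{2 + 0^{2}}{-2 + 4 + 8} = 2 \frac{2 + 0}{10} = 2 \cdot \frac{1}{10} \cdot 2 = 2 \cdot \frac{1}{5} = \frac{2}{5}$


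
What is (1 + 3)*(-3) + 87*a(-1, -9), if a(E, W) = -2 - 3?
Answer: -447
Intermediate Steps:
a(E, W) = -5
(1 + 3)*(-3) + 87*a(-1, -9) = (1 + 3)*(-3) + 87*(-5) = 4*(-3) - 435 = -12 - 435 = -447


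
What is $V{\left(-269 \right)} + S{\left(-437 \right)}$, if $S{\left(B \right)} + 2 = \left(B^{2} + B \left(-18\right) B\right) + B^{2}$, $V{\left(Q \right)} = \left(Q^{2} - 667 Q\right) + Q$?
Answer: $-2803991$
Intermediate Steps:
$V{\left(Q \right)} = Q^{2} - 666 Q$
$S{\left(B \right)} = -2 - 16 B^{2}$ ($S{\left(B \right)} = -2 + \left(\left(B^{2} + B \left(-18\right) B\right) + B^{2}\right) = -2 + \left(\left(B^{2} + - 18 B B\right) + B^{2}\right) = -2 + \left(\left(B^{2} - 18 B^{2}\right) + B^{2}\right) = -2 + \left(- 17 B^{2} + B^{2}\right) = -2 - 16 B^{2}$)
$V{\left(-269 \right)} + S{\left(-437 \right)} = - 269 \left(-666 - 269\right) - \left(2 + 16 \left(-437\right)^{2}\right) = \left(-269\right) \left(-935\right) - 3055506 = 251515 - 3055506 = -2803991$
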